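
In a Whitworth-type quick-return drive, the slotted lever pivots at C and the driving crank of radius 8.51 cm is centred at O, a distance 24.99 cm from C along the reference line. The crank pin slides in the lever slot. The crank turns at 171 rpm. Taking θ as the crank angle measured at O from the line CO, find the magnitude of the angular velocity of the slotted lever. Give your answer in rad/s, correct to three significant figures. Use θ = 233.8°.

2.14

ω = 17.91 rad/s (from 171 rpm).
Crank pin A relative to C: A = (d + r cosθ, r sinθ); lever angle φ = atan2(r sinθ, d + r cosθ).
Differentiating tanφ: φ̇ = rω(d cosθ + r)/(d² + r² + 2dr cosθ).
d² + r² + 2dr cosθ = |CA|² = 0.0445718 m²;  d cosθ + r = -0.062492 m.
|ω_lever| = |0.0851·17.91·-0.062492| / 0.0445718 = 2.1366 rad/s.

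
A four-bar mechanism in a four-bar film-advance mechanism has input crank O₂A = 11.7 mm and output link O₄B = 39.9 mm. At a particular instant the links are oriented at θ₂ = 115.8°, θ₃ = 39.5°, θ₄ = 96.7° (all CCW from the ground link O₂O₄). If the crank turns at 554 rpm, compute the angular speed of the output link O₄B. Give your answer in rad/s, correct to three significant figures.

19.7

ω₂ = 58.01 rad/s (from 554 rpm).
Differentiating the loop-closure r₂e^{iθ₂}+r₃e^{iθ₃}=r₁+r₄e^{iθ₄} gives r₂ω₂e^{iθ₂}+r₃ω₃e^{iθ₃}=r₄ω₄e^{iθ₄}.
Eliminating the other unknown: ω₄ = r₂ω₂ sin(θ₂−θ₃) / [r₄ sin(θ₄−θ₃)].
Numerator sine = +0.97155; denominator sine = +0.84057.
Result = 0.0117·58.01·(+0.97155) / (0.0399·(+0.84057)) = +19.663 rad/s; magnitude 19.663 rad/s.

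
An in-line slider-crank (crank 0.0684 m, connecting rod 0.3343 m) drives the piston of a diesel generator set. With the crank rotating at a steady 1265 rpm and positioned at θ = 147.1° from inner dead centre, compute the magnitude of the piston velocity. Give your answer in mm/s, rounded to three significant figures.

4070

ω = 2π·1265/60 = 132.5 rad/s
For an in-line slider-crank, x = r cosθ + √(L² − r² sin²θ), so v = −rω sinθ·[1 + r cosθ/√(L² − r² sin²θ)].
With r = 0.0684 m, L = 0.3343 m, θ = 147.1°: √(L² − r² sin²θ) = 0.33223 m.
v = −0.0684·132.5·0.54317·[1 + 0.0684·-0.83962/0.33223] = -4.0709 m/s.
|v| = 4.0709 m/s = 4070.9 mm/s.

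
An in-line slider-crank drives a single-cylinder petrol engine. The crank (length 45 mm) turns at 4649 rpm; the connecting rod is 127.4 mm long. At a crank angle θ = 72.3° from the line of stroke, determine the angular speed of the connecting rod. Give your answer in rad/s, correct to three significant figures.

55.5

ω = 486.8 rad/s (converted from 4649 rpm).
The rod makes angle φ with the slider axis where L sinφ = r sinθ; differentiating, L cosφ·φ̇ = r ω cosθ.
L cosφ = √(L² − r² sin²θ) = 0.11997 m.
|ω_rod| = r ω |cosθ| / √(L² − r² sin²θ) = 0.045·486.8·0.30403/0.11997 = 55.52 rad/s.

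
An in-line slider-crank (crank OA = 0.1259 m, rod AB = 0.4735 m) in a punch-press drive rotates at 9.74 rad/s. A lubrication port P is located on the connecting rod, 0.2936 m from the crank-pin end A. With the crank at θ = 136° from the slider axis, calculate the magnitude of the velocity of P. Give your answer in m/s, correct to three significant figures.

0.821

ω = 9.74 rad/s.  Crank-pin speed |V_A| = rω = 1.2263 m/s, perpendicular to OA.
Rod angle: sinφ = −(r/L) sinθ ⇒ φ = -10.644°; ω_rod = −rω cosθ/√(L²−r²sin²θ) = +1.8956 rad/s.
V_P = V_A + ω_rod × AP, with AP = 0.2936 m along the rod.
Components: V_Px = −rω sinθ − a·ω_rod·sinφ = -0.74904 m/s;  V_Py = rω cosθ + a·ω_rod·cosφ = -0.33514 m/s.
|V_P| = √(V_Px² + V_Py²) = 0.8206 m/s.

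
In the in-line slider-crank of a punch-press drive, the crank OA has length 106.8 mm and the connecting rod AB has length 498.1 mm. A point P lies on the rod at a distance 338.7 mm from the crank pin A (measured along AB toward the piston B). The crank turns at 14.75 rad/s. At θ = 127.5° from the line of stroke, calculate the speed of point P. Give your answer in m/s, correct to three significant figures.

1.18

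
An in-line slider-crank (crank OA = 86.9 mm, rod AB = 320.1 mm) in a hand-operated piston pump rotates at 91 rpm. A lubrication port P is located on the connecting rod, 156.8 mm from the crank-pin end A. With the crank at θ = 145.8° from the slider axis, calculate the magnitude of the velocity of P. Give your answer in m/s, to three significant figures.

0.541

ω = 9.529 rad/s.  Crank-pin speed |V_A| = rω = 0.82811 m/s, perpendicular to OA.
Rod angle: sinφ = −(r/L) sinθ ⇒ φ = -8.777°; ω_rod = −rω cosθ/√(L²−r²sin²θ) = +2.165 rad/s.
V_P = V_A + ω_rod × AP, with AP = 0.1568 m along the rod.
Components: V_Px = −rω sinθ − a·ω_rod·sinφ = -0.41367 m/s;  V_Py = rω cosθ + a·ω_rod·cosφ = -0.34941 m/s.
|V_P| = √(V_Px² + V_Py²) = 0.54149 m/s.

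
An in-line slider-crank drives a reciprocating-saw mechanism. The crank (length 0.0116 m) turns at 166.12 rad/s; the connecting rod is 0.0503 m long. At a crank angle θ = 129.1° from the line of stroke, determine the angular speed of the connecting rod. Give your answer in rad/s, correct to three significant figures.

24.6

ω = 166.1 rad/s
The rod makes angle φ with the slider axis where L sinφ = r sinθ; differentiating, L cosφ·φ̇ = r ω cosθ.
L cosφ = √(L² − r² sin²θ) = 0.049488 m.
|ω_rod| = r ω |cosθ| / √(L² − r² sin²θ) = 0.0116·166.1·0.63068/0.049488 = 24.558 rad/s.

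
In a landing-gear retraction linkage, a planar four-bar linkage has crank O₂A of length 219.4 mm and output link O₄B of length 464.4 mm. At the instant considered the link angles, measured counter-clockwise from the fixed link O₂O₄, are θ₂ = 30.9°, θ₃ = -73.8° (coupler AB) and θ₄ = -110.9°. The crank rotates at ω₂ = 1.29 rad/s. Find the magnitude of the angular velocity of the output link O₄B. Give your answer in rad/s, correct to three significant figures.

ω₂ = 1.29 rad/s
Differentiating the loop-closure r₂e^{iθ₂}+r₃e^{iθ₃}=r₁+r₄e^{iθ₄} gives r₂ω₂e^{iθ₂}+r₃ω₃e^{iθ₃}=r₄ω₄e^{iθ₄}.
Eliminating the other unknown: ω₄ = r₂ω₂ sin(θ₂−θ₃) / [r₄ sin(θ₄−θ₃)].
Numerator sine = +0.96727; denominator sine = -0.60321.
Result = 0.2194·1.29·(+0.96727) / (0.4644·(-0.60321)) = -0.97727 rad/s; magnitude 0.97727 rad/s.

0.977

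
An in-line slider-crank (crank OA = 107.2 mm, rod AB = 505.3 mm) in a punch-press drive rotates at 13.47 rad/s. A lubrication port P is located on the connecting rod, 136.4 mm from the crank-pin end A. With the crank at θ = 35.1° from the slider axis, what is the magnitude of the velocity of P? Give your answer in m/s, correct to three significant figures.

1.22

ω = 13.47 rad/s.  Crank-pin speed |V_A| = rω = 1.444 m/s, perpendicular to OA.
Rod angle: sinφ = −(r/L) sinθ ⇒ φ = -7.007°; ω_rod = −rω cosθ/√(L²−r²sin²θ) = -2.3556 rad/s.
V_P = V_A + ω_rod × AP, with AP = 0.1364 m along the rod.
Components: V_Px = −rω sinθ − a·ω_rod·sinφ = -0.86949 m/s;  V_Py = rω cosθ + a·ω_rod·cosφ = +0.86249 m/s.
|V_P| = √(V_Px² + V_Py²) = 1.2247 m/s.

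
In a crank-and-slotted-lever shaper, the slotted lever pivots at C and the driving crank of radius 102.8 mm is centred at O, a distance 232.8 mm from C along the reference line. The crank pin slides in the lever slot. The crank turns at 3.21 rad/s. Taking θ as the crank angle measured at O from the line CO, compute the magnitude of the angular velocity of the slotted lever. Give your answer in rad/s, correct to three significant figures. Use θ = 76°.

ω = 3.21 rad/s
Crank pin A relative to C: A = (d + r cosθ, r sinθ); lever angle φ = atan2(r sinθ, d + r cosθ).
Differentiating tanφ: φ̇ = rω(d cosθ + r)/(d² + r² + 2dr cosθ).
d² + r² + 2dr cosθ = |CA|² = 0.076343 m²;  d cosθ + r = +0.15912 m.
|ω_lever| = |0.1028·3.21·+0.15912| / 0.076343 = 0.68778 rad/s.

0.688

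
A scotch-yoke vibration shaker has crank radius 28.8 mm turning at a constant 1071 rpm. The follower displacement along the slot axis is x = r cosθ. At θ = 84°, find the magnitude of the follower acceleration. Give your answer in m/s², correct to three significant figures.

ω = 112.2 rad/s (from 1071 rpm).
x = r cosθ ⇒ ẍ = −rω² cosθ (ω constant).
|a| = rω²|cosθ| = 0.0288·(112.2)²·|cos 84°| = 37.867 m/s².

37.9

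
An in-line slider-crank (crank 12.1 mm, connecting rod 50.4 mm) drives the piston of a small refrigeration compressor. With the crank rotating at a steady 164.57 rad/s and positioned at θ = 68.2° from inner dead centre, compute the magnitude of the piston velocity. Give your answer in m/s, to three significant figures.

ω = 164.6 rad/s
For an in-line slider-crank, x = r cosθ + √(L² − r² sin²θ), so v = −rω sinθ·[1 + r cosθ/√(L² − r² sin²θ)].
With r = 0.0121 m, L = 0.0504 m, θ = 68.2°: √(L² − r² sin²θ) = 0.049132 m.
v = −0.0121·164.6·0.92849·[1 + 0.0121·0.37137/0.049132] = -2.018 m/s.
|v| = 2.018 m/s.

2.02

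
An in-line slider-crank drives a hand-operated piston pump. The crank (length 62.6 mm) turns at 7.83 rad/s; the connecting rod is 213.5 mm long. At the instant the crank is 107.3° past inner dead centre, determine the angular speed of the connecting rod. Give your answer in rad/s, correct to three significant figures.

ω = 7.83 rad/s
The rod makes angle φ with the slider axis where L sinφ = r sinθ; differentiating, L cosφ·φ̇ = r ω cosθ.
L cosφ = √(L² − r² sin²θ) = 0.20496 m.
|ω_rod| = r ω |cosθ| / √(L² − r² sin²θ) = 0.0626·7.83·0.29737/0.20496 = 0.71115 rad/s.

0.711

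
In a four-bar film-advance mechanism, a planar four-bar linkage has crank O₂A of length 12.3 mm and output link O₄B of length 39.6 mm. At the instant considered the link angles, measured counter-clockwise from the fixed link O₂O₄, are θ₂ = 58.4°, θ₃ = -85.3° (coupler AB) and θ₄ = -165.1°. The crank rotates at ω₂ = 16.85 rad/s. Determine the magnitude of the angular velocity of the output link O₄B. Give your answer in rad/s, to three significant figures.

ω₂ = 16.85 rad/s
Differentiating the loop-closure r₂e^{iθ₂}+r₃e^{iθ₃}=r₁+r₄e^{iθ₄} gives r₂ω₂e^{iθ₂}+r₃ω₃e^{iθ₃}=r₄ω₄e^{iθ₄}.
Eliminating the other unknown: ω₄ = r₂ω₂ sin(θ₂−θ₃) / [r₄ sin(θ₄−θ₃)].
Numerator sine = +0.59201; denominator sine = -0.98420.
Result = 0.0123·16.85·(+0.59201) / (0.0396·(-0.98420)) = -3.1482 rad/s; magnitude 3.1482 rad/s.

3.15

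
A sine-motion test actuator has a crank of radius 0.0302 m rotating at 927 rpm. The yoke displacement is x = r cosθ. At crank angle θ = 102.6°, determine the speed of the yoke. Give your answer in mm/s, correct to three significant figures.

ω = 97.08 rad/s (from 927 rpm).
x = r cosθ ⇒ ẋ = −rω sinθ.
|v| = rω|sinθ| = 0.0302·97.08·|sin 102.6°| = 2.8611 m/s = 2861.1 mm/s.

2860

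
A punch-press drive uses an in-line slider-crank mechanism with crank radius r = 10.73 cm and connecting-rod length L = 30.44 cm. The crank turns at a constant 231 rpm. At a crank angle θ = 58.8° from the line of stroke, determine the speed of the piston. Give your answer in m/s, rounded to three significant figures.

2.65

ω = 2π·231/60 = 24.19 rad/s
For an in-line slider-crank, x = r cosθ + √(L² − r² sin²θ), so v = −rω sinθ·[1 + r cosθ/√(L² − r² sin²θ)].
With r = 0.1073 m, L = 0.3044 m, θ = 58.8°: √(L² − r² sin²θ) = 0.29023 m.
v = −0.1073·24.19·0.85536·[1 + 0.1073·0.51803/0.29023] = -2.6454 m/s.
|v| = 2.6454 m/s.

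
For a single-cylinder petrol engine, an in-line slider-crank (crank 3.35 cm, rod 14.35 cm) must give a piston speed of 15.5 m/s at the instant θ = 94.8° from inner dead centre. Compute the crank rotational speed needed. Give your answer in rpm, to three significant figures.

For an in-line slider-crank, |v_piston| = rω|sinθ|·[1 + r cosθ/√(L² − r² sin²θ)].
With r = 0.0335 m, L = 0.1435 m, θ = 94.8°: the bracketed kinematic factor |dx/dθ| = 0.032712 m.
ω = v/|dx/dθ| = 15.5/0.032712 = 473.83 rad/s.
N = 60ω/(2π) = 4524.8 rpm.

4520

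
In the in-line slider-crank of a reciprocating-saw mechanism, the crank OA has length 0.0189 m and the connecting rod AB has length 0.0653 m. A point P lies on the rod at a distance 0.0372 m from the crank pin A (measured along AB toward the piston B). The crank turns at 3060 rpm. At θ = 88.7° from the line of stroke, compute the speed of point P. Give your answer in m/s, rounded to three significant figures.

ω = 320.4 rad/s.  Crank-pin speed |V_A| = rω = 6.0564 m/s, perpendicular to OA.
Rod angle: sinφ = −(r/L) sinθ ⇒ φ = -16.820°; ω_rod = −rω cosθ/√(L²−r²sin²θ) = -2.1982 rad/s.
V_P = V_A + ω_rod × AP, with AP = 0.0372 m along the rod.
Components: V_Px = −rω sinθ − a·ω_rod·sinφ = -6.0785 m/s;  V_Py = rω cosθ + a·ω_rod·cosφ = +0.059127 m/s.
|V_P| = √(V_Px² + V_Py²) = 6.0788 m/s.

6.08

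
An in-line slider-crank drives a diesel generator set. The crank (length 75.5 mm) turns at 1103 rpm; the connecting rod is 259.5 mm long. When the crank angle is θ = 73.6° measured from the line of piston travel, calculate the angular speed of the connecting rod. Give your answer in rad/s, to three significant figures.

9.88

ω = 115.5 rad/s (converted from 1103 rpm).
The rod makes angle φ with the slider axis where L sinφ = r sinθ; differentiating, L cosφ·φ̇ = r ω cosθ.
L cosφ = √(L² − r² sin²θ) = 0.24919 m.
|ω_rod| = r ω |cosθ| / √(L² − r² sin²θ) = 0.0755·115.5·0.28234/0.24919 = 9.881 rad/s.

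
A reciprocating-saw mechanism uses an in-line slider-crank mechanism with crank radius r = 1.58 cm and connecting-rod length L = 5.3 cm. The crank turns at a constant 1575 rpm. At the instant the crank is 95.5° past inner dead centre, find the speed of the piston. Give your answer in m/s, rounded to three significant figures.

2.52

ω = 2π·1575/60 = 164.9 rad/s
For an in-line slider-crank, x = r cosθ + √(L² − r² sin²θ), so v = −rω sinθ·[1 + r cosθ/√(L² − r² sin²θ)].
With r = 0.0158 m, L = 0.053 m, θ = 95.5°: √(L² − r² sin²θ) = 0.050613 m.
v = −0.0158·164.9·0.99540·[1 + 0.0158·-0.09585/0.050613] = -2.5163 m/s.
|v| = 2.5163 m/s.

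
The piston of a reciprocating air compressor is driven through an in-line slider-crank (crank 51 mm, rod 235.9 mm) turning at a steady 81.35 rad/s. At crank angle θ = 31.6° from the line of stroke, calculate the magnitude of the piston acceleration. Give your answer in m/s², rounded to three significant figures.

321

ω = 81.35 rad/s
x(θ) = r cosθ + √(L² − r² sin²θ); with ω constant, a = ω²·d²x/dθ².
d²x/dθ² = −r cosθ − r²(cos2θ)/√u − r⁴ sin²2θ/(4u^{3/2}),  u = L² − r² sin²θ = 0.0549347 m².
Substituting r = 0.051 m, L = 0.2359 m, θ = 31.6°: d²x/dθ² = -0.048546 m.
a = ω²·d²x/dθ² = (81.35)²·(-0.048546) = -321.27 m/s²;  |a| = 321.27 m/s².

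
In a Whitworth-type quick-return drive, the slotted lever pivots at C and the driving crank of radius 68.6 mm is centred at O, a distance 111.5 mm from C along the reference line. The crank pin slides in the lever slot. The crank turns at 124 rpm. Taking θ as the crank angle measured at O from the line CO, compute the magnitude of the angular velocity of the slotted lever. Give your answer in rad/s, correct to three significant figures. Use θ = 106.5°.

2.57

ω = 12.99 rad/s (from 124 rpm).
Crank pin A relative to C: A = (d + r cosθ, r sinθ); lever angle φ = atan2(r sinθ, d + r cosθ).
Differentiating tanφ: φ̇ = rω(d cosθ + r)/(d² + r² + 2dr cosθ).
d² + r² + 2dr cosθ = |CA|² = 0.0127934 m²;  d cosθ + r = +0.036932 m.
|ω_lever| = |0.0686·12.99·+0.036932| / 0.0127934 = 2.5715 rad/s.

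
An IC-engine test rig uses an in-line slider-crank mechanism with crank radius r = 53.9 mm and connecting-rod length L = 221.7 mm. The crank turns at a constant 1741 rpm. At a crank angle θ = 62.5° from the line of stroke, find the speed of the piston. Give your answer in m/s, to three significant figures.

9.72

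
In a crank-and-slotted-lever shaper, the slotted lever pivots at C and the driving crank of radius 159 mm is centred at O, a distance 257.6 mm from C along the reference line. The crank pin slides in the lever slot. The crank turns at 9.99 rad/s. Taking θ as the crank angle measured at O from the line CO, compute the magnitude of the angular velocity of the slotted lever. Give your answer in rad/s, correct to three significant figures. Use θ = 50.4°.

ω = 9.99 rad/s
Crank pin A relative to C: A = (d + r cosθ, r sinθ); lever angle φ = atan2(r sinθ, d + r cosθ).
Differentiating tanφ: φ̇ = rω(d cosθ + r)/(d² + r² + 2dr cosθ).
d² + r² + 2dr cosθ = |CA|² = 0.143854 m²;  d cosθ + r = +0.3232 m.
|ω_lever| = |0.159·9.99·+0.3232| / 0.143854 = 3.5687 rad/s.

3.57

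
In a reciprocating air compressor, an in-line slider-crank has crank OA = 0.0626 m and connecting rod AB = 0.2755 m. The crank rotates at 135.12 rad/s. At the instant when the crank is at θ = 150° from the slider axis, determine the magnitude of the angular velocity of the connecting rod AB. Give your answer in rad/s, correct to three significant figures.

26.8

ω = 135.1 rad/s
The rod makes angle φ with the slider axis where L sinφ = r sinθ; differentiating, L cosφ·φ̇ = r ω cosθ.
L cosφ = √(L² − r² sin²θ) = 0.27372 m.
|ω_rod| = r ω |cosθ| / √(L² − r² sin²θ) = 0.0626·135.1·0.86603/0.27372 = 26.762 rad/s.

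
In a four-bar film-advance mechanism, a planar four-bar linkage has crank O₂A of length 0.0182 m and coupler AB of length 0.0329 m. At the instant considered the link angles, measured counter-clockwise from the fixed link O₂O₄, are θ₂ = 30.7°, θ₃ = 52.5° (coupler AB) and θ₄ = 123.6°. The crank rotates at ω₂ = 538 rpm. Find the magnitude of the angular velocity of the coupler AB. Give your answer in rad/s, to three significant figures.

32.9

ω₂ = 56.34 rad/s (from 538 rpm).
Differentiating the loop-closure r₂e^{iθ₂}+r₃e^{iθ₃}=r₁+r₄e^{iθ₄} gives r₂ω₂e^{iθ₂}+r₃ω₃e^{iθ₃}=r₄ω₄e^{iθ₄}.
Eliminating the other unknown: ω₃ = r₂ω₂ sin(θ₄−θ₂) / [r₃ sin(θ₃−θ₄)].
Numerator sine = +0.99872; denominator sine = -0.94609.
Result = 0.0182·56.34·(+0.99872) / (0.0329·(-0.94609)) = -32.9 rad/s; magnitude 32.9 rad/s.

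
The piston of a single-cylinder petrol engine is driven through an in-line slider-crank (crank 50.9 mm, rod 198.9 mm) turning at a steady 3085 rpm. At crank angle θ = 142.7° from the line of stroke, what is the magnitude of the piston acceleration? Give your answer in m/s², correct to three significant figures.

ω = 2π·3085/60 = 323.1 rad/s
x(θ) = r cosθ + √(L² − r² sin²θ); with ω constant, a = ω²·d²x/dθ².
d²x/dθ² = −r cosθ − r²(cos2θ)/√u − r⁴ sin²2θ/(4u^{3/2}),  u = L² − r² sin²θ = 0.0386098 m².
Substituting r = 0.0509 m, L = 0.1989 m, θ = 142.7°: d²x/dθ² = +0.036783 m.
a = ω²·d²x/dθ² = (323.1)²·(+0.036783) = +3838.9 m/s²;  |a| = 3838.9 m/s².

3840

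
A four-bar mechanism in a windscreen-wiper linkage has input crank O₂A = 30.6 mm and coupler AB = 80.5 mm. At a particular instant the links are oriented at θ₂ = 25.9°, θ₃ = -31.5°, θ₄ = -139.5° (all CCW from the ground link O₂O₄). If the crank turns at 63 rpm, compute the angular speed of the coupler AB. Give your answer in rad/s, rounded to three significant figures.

ω₂ = 6.597 rad/s (from 63 rpm).
Differentiating the loop-closure r₂e^{iθ₂}+r₃e^{iθ₃}=r₁+r₄e^{iθ₄} gives r₂ω₂e^{iθ₂}+r₃ω₃e^{iθ₃}=r₄ω₄e^{iθ₄}.
Eliminating the other unknown: ω₃ = r₂ω₂ sin(θ₄−θ₂) / [r₃ sin(θ₃−θ₄)].
Numerator sine = -0.25207; denominator sine = +0.95106.
Result = 0.0306·6.597·(-0.25207) / (0.0805·(+0.95106)) = -0.66467 rad/s; magnitude 0.66467 rad/s.

0.665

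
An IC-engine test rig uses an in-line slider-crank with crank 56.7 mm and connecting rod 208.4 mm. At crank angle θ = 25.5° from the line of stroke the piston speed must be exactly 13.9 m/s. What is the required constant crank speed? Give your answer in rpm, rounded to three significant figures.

For an in-line slider-crank, |v_piston| = rω|sinθ|·[1 + r cosθ/√(L² − r² sin²θ)].
With r = 0.0567 m, L = 0.2084 m, θ = 25.5°: the bracketed kinematic factor |dx/dθ| = 0.030446 m.
ω = v/|dx/dθ| = 13.9/0.030446 = 456.55 rad/s.
N = 60ω/(2π) = 4359.7 rpm.

4360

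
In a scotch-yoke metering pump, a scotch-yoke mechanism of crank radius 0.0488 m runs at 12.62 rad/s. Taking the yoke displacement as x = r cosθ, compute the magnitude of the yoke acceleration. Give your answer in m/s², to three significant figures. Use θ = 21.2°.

7.25

ω = 12.62 rad/s
x = r cosθ ⇒ ẍ = −rω² cosθ (ω constant).
|a| = rω²|cosθ| = 0.0488·(12.62)²·|cos 21.2°| = 7.2461 m/s².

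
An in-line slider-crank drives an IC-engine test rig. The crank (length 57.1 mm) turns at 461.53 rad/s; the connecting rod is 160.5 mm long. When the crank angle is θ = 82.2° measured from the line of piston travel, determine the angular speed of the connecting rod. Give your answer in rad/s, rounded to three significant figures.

ω = 461.5 rad/s
The rod makes angle φ with the slider axis where L sinφ = r sinθ; differentiating, L cosφ·φ̇ = r ω cosθ.
L cosφ = √(L² − r² sin²θ) = 0.1502 m.
|ω_rod| = r ω |cosθ| / √(L² − r² sin²θ) = 0.0571·461.5·0.13572/0.1502 = 23.812 rad/s.

23.8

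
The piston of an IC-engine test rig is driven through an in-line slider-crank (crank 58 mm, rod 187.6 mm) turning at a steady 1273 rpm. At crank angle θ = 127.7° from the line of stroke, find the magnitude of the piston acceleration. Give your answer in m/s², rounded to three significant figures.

ω = 2π·1273/60 = 133.3 rad/s
x(θ) = r cosθ + √(L² − r² sin²θ); with ω constant, a = ω²·d²x/dθ².
d²x/dθ² = −r cosθ − r²(cos2θ)/√u − r⁴ sin²2θ/(4u^{3/2}),  u = L² − r² sin²θ = 0.0330878 m².
Substituting r = 0.058 m, L = 0.1876 m, θ = 127.7°: d²x/dθ² = +0.03969 m.
a = ω²·d²x/dθ² = (133.3)²·(+0.03969) = +705.34 m/s²;  |a| = 705.34 m/s².

705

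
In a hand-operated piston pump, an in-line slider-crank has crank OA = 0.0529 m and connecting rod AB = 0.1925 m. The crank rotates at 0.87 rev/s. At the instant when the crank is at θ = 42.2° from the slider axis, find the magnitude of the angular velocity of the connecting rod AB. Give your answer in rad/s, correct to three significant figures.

ω = 5.466 rad/s (converted from 0.87 rev/s).
The rod makes angle φ with the slider axis where L sinφ = r sinθ; differentiating, L cosφ·φ̇ = r ω cosθ.
L cosφ = √(L² − r² sin²θ) = 0.18919 m.
|ω_rod| = r ω |cosθ| / √(L² − r² sin²θ) = 0.0529·5.466·0.74080/0.18919 = 1.1323 rad/s.

1.13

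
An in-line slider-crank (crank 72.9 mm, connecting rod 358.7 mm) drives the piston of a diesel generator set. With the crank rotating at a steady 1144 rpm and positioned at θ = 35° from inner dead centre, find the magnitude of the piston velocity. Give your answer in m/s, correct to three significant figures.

5.85

ω = 2π·1144/60 = 119.8 rad/s
For an in-line slider-crank, x = r cosθ + √(L² − r² sin²θ), so v = −rω sinθ·[1 + r cosθ/√(L² − r² sin²θ)].
With r = 0.0729 m, L = 0.3587 m, θ = 35°: √(L² − r² sin²θ) = 0.35625 m.
v = −0.0729·119.8·0.57358·[1 + 0.0729·0.81915/0.35625] = -5.8489 m/s.
|v| = 5.8489 m/s.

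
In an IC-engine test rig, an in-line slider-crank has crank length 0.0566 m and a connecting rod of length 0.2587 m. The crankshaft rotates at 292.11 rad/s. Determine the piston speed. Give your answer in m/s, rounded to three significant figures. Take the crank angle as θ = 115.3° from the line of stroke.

ω = 292.1 rad/s
For an in-line slider-crank, x = r cosθ + √(L² − r² sin²θ), so v = −rω sinθ·[1 + r cosθ/√(L² − r² sin²θ)].
With r = 0.0566 m, L = 0.2587 m, θ = 115.3°: √(L² − r² sin²θ) = 0.25359 m.
v = −0.0566·292.1·0.90408·[1 + 0.0566·-0.42736/0.25359] = -13.522 m/s.
|v| = 13.522 m/s.

13.5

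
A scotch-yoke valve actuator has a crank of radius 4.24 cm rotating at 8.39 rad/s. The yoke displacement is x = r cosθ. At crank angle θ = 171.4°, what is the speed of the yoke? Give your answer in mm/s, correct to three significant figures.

ω = 8.39 rad/s
x = r cosθ ⇒ ẋ = −rω sinθ.
|v| = rω|sinθ| = 0.0424·8.39·|sin 171.4°| = 0.053195 m/s = 53.195 mm/s.

53.2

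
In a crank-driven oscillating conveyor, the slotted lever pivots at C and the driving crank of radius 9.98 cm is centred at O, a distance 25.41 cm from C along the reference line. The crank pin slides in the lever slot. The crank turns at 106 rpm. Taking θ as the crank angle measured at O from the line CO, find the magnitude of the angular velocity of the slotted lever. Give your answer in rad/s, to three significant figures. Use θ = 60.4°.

ω = 11.1 rad/s (from 106 rpm).
Crank pin A relative to C: A = (d + r cosθ, r sinθ); lever angle φ = atan2(r sinθ, d + r cosθ).
Differentiating tanφ: φ̇ = rω(d cosθ + r)/(d² + r² + 2dr cosθ).
d² + r² + 2dr cosθ = |CA|² = 0.0995788 m²;  d cosθ + r = +0.22531 m.
|ω_lever| = |0.0998·11.1·+0.22531| / 0.0995788 = 2.5066 rad/s.

2.51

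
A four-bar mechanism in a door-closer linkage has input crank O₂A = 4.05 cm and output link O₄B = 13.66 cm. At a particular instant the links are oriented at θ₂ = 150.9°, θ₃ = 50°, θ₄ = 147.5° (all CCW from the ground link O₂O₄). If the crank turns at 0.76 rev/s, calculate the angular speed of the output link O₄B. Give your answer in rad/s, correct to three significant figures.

ω₂ = 4.775 rad/s (from 0.76 rev/s).
Differentiating the loop-closure r₂e^{iθ₂}+r₃e^{iθ₃}=r₁+r₄e^{iθ₄} gives r₂ω₂e^{iθ₂}+r₃ω₃e^{iθ₃}=r₄ω₄e^{iθ₄}.
Eliminating the other unknown: ω₄ = r₂ω₂ sin(θ₂−θ₃) / [r₄ sin(θ₄−θ₃)].
Numerator sine = +0.98196; denominator sine = +0.99144.
Result = 0.0405·4.775·(+0.98196) / (0.1366·(+0.99144)) = +1.4022 rad/s; magnitude 1.4022 rad/s.

1.40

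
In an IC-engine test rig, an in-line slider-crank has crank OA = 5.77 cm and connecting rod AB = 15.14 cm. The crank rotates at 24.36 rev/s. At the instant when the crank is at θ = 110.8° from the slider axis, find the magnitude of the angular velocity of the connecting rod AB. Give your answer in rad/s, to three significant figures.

22.2

ω = 153.1 rad/s (converted from 24.36 rev/s).
The rod makes angle φ with the slider axis where L sinφ = r sinθ; differentiating, L cosφ·φ̇ = r ω cosθ.
L cosφ = √(L² − r² sin²θ) = 0.14147 m.
|ω_rod| = r ω |cosθ| / √(L² − r² sin²θ) = 0.0577·153.1·0.35511/0.14147 = 22.169 rad/s.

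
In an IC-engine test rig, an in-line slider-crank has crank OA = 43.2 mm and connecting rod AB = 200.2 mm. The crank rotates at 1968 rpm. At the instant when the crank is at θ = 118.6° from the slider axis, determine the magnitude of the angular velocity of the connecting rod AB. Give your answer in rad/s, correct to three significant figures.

21.7

ω = 206.1 rad/s (converted from 1968 rpm).
The rod makes angle φ with the slider axis where L sinφ = r sinθ; differentiating, L cosφ·φ̇ = r ω cosθ.
L cosφ = √(L² − r² sin²θ) = 0.19657 m.
|ω_rod| = r ω |cosθ| / √(L² − r² sin²θ) = 0.0432·206.1·0.47869/0.19657 = 21.68 rad/s.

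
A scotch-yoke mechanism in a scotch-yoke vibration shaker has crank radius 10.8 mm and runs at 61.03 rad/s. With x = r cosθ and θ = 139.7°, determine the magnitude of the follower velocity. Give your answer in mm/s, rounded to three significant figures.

ω = 61.03 rad/s
x = r cosθ ⇒ ẋ = −rω sinθ.
|v| = rω|sinθ| = 0.0108·61.03·|sin 139.7°| = 0.42631 m/s = 426.31 mm/s.

426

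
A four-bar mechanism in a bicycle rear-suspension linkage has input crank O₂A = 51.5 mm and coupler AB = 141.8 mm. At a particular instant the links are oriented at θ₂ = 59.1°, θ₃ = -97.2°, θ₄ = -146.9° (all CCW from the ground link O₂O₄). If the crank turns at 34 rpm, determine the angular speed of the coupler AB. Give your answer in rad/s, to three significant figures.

0.743

ω₂ = 3.56 rad/s (from 34 rpm).
Differentiating the loop-closure r₂e^{iθ₂}+r₃e^{iθ₃}=r₁+r₄e^{iθ₄} gives r₂ω₂e^{iθ₂}+r₃ω₃e^{iθ₃}=r₄ω₄e^{iθ₄}.
Eliminating the other unknown: ω₃ = r₂ω₂ sin(θ₄−θ₂) / [r₃ sin(θ₃−θ₄)].
Numerator sine = +0.43837; denominator sine = +0.76267.
Result = 0.0515·3.56·(+0.43837) / (0.1418·(+0.76267)) = +0.74327 rad/s; magnitude 0.74327 rad/s.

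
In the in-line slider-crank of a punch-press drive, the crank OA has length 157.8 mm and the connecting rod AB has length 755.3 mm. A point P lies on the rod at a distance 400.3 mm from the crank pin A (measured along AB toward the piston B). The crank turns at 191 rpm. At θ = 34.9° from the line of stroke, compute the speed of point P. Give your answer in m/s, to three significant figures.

ω = 20 rad/s.  Crank-pin speed |V_A| = rω = 3.1562 m/s, perpendicular to OA.
Rod angle: sinφ = −(r/L) sinθ ⇒ φ = -6.865°; ω_rod = −rω cosθ/√(L²−r²sin²θ) = -3.452 rad/s.
V_P = V_A + ω_rod × AP, with AP = 0.4003 m along the rod.
Components: V_Px = −rω sinθ − a·ω_rod·sinφ = -1.971 m/s;  V_Py = rω cosθ + a·ω_rod·cosφ = +1.2167 m/s.
|V_P| = √(V_Px² + V_Py²) = 2.3163 m/s.

2.32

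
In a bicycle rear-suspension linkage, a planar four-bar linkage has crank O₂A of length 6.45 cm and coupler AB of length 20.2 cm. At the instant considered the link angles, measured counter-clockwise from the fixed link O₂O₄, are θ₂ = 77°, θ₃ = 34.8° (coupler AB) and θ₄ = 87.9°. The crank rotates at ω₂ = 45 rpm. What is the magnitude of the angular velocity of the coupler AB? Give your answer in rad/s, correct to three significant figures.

0.356

ω₂ = 4.712 rad/s (from 45 rpm).
Differentiating the loop-closure r₂e^{iθ₂}+r₃e^{iθ₃}=r₁+r₄e^{iθ₄} gives r₂ω₂e^{iθ₂}+r₃ω₃e^{iθ₃}=r₄ω₄e^{iθ₄}.
Eliminating the other unknown: ω₃ = r₂ω₂ sin(θ₄−θ₂) / [r₃ sin(θ₃−θ₄)].
Numerator sine = +0.18910; denominator sine = -0.79968.
Result = 0.0645·4.712·(+0.18910) / (0.202·(-0.79968)) = -0.3558 rad/s; magnitude 0.3558 rad/s.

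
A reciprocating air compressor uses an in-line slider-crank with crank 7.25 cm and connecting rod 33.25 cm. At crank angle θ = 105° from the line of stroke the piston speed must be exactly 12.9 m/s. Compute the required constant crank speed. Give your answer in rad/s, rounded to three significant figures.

For an in-line slider-crank, |v_piston| = rω|sinθ|·[1 + r cosθ/√(L² − r² sin²θ)].
With r = 0.0725 m, L = 0.3325 m, θ = 105°: the bracketed kinematic factor |dx/dθ| = 0.065987 m.
ω = v/|dx/dθ| = 12.9/0.065987 = 195.49 rad/s.

195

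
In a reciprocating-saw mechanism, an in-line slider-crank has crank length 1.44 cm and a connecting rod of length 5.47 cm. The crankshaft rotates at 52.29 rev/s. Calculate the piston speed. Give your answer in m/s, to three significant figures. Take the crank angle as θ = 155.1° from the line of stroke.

1.51

ω = 2π·52.3 = 328.5 rad/s
For an in-line slider-crank, x = r cosθ + √(L² − r² sin²θ), so v = −rω sinθ·[1 + r cosθ/√(L² − r² sin²θ)].
With r = 0.0144 m, L = 0.0547 m, θ = 155.1°: √(L² − r² sin²θ) = 0.054363 m.
v = −0.0144·328.5·0.42104·[1 + 0.0144·-0.90704/0.054363] = -1.5134 m/s.
|v| = 1.5134 m/s.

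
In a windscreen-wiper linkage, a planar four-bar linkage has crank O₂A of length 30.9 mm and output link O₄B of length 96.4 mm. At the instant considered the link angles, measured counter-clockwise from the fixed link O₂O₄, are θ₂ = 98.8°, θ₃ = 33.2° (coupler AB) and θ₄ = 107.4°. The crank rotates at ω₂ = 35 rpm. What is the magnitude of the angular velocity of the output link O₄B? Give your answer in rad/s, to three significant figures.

ω₂ = 3.665 rad/s (from 35 rpm).
Differentiating the loop-closure r₂e^{iθ₂}+r₃e^{iθ₃}=r₁+r₄e^{iθ₄} gives r₂ω₂e^{iθ₂}+r₃ω₃e^{iθ₃}=r₄ω₄e^{iθ₄}.
Eliminating the other unknown: ω₄ = r₂ω₂ sin(θ₂−θ₃) / [r₄ sin(θ₄−θ₃)].
Numerator sine = +0.91068; denominator sine = +0.96222.
Result = 0.0309·3.665·(+0.91068) / (0.0964·(+0.96222)) = +1.1119 rad/s; magnitude 1.1119 rad/s.

1.11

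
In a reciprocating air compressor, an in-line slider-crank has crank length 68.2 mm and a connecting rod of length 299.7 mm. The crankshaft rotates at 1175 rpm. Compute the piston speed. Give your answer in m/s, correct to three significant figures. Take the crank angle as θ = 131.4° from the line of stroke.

5.33

ω = 2π·1175/60 = 123 rad/s
For an in-line slider-crank, x = r cosθ + √(L² − r² sin²θ), so v = −rω sinθ·[1 + r cosθ/√(L² − r² sin²θ)].
With r = 0.0682 m, L = 0.2997 m, θ = 131.4°: √(L² − r² sin²θ) = 0.2953 m.
v = −0.0682·123·0.75011·[1 + 0.0682·-0.66131/0.2953] = -5.3333 m/s.
|v| = 5.3333 m/s.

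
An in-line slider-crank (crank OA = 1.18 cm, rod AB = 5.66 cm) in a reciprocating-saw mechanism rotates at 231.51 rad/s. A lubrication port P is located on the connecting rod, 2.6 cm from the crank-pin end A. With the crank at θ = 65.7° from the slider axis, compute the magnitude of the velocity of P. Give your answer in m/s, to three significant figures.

ω = 231.5 rad/s.  Crank-pin speed |V_A| = rω = 2.7318 m/s, perpendicular to OA.
Rod angle: sinφ = −(r/L) sinθ ⇒ φ = -10.953°; ω_rod = −rω cosθ/√(L²−r²sin²θ) = -20.23 rad/s.
V_P = V_A + ω_rod × AP, with AP = 0.026 m along the rod.
Components: V_Px = −rω sinθ − a·ω_rod·sinφ = -2.5897 m/s;  V_Py = rω cosθ + a·ω_rod·cosφ = +0.60777 m/s.
|V_P| = √(V_Px² + V_Py²) = 2.6601 m/s.

2.66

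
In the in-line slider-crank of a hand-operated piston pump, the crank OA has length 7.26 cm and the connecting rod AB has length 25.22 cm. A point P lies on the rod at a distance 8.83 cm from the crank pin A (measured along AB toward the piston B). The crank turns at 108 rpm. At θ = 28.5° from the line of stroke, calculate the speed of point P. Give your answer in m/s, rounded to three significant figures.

0.634

ω = 11.31 rad/s.  Crank-pin speed |V_A| = rω = 0.82109 m/s, perpendicular to OA.
Rod angle: sinφ = −(r/L) sinθ ⇒ φ = -7.895°; ω_rod = −rω cosθ/√(L²−r²sin²θ) = -2.8885 rad/s.
V_P = V_A + ω_rod × AP, with AP = 0.0883 m along the rod.
Components: V_Px = −rω sinθ − a·ω_rod·sinφ = -0.42682 m/s;  V_Py = rω cosθ + a·ω_rod·cosφ = +0.46894 m/s.
|V_P| = √(V_Px² + V_Py²) = 0.6341 m/s.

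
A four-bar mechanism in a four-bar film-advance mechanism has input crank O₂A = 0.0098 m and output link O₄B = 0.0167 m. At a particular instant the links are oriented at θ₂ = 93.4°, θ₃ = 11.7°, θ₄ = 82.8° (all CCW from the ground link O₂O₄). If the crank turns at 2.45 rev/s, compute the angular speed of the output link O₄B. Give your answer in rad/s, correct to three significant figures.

9.45

ω₂ = 15.39 rad/s (from 2.45 rev/s).
Differentiating the loop-closure r₂e^{iθ₂}+r₃e^{iθ₃}=r₁+r₄e^{iθ₄} gives r₂ω₂e^{iθ₂}+r₃ω₃e^{iθ₃}=r₄ω₄e^{iθ₄}.
Eliminating the other unknown: ω₄ = r₂ω₂ sin(θ₂−θ₃) / [r₄ sin(θ₄−θ₃)].
Numerator sine = +0.98953; denominator sine = +0.94609.
Result = 0.0098·15.39·(+0.98953) / (0.0167·(+0.94609)) = +9.4483 rad/s; magnitude 9.4483 rad/s.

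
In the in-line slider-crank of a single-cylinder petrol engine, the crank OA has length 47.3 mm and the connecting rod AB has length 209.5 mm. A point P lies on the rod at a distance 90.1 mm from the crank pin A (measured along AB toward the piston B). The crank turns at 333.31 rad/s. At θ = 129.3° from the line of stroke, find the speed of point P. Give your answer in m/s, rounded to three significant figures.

12.8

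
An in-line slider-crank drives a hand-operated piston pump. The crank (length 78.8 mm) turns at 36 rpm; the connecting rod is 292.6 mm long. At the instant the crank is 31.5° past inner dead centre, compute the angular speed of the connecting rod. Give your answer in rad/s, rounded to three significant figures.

ω = 3.77 rad/s (converted from 36 rpm).
The rod makes angle φ with the slider axis where L sinφ = r sinθ; differentiating, L cosφ·φ̇ = r ω cosθ.
L cosφ = √(L² − r² sin²θ) = 0.28969 m.
|ω_rod| = r ω |cosθ| / √(L² − r² sin²θ) = 0.0788·3.77·0.85264/0.28969 = 0.87436 rad/s.

0.874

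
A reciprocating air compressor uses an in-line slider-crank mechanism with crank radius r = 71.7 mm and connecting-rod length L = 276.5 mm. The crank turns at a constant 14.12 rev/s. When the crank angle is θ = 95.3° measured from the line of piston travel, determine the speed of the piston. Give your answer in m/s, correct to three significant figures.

ω = 2π·14.1 = 88.72 rad/s
For an in-line slider-crank, x = r cosθ + √(L² − r² sin²θ), so v = −rω sinθ·[1 + r cosθ/√(L² − r² sin²θ)].
With r = 0.0717 m, L = 0.2765 m, θ = 95.3°: √(L² − r² sin²θ) = 0.26712 m.
v = −0.0717·88.72·0.99572·[1 + 0.0717·-0.09237/0.26712] = -6.1769 m/s.
|v| = 6.1769 m/s.

6.18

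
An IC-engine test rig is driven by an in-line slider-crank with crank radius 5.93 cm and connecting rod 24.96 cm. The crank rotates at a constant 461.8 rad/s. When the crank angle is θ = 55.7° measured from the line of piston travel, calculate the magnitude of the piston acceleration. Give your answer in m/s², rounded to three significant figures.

6050

ω = 461.8 rad/s
x(θ) = r cosθ + √(L² − r² sin²θ); with ω constant, a = ω²·d²x/dθ².
d²x/dθ² = −r cosθ − r²(cos2θ)/√u − r⁴ sin²2θ/(4u^{3/2}),  u = L² − r² sin²θ = 0.0599004 m².
Substituting r = 0.0593 m, L = 0.2496 m, θ = 55.7°: d²x/dθ² = -0.028357 m.
a = ω²·d²x/dθ² = (461.8)²·(-0.028357) = -6047.5 m/s²;  |a| = 6047.5 m/s².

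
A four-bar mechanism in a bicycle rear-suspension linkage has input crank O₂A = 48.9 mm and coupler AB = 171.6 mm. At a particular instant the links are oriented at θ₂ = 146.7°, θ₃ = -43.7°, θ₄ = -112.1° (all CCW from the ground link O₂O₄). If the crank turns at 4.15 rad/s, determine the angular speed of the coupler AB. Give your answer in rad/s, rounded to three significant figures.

1.25

ω₂ = 4.15 rad/s
Differentiating the loop-closure r₂e^{iθ₂}+r₃e^{iθ₃}=r₁+r₄e^{iθ₄} gives r₂ω₂e^{iθ₂}+r₃ω₃e^{iθ₃}=r₄ω₄e^{iθ₄}.
Eliminating the other unknown: ω₃ = r₂ω₂ sin(θ₄−θ₂) / [r₃ sin(θ₃−θ₄)].
Numerator sine = +0.98096; denominator sine = +0.92978.
Result = 0.0489·4.15·(+0.98096) / (0.1716·(+0.92978)) = +1.2477 rad/s; magnitude 1.2477 rad/s.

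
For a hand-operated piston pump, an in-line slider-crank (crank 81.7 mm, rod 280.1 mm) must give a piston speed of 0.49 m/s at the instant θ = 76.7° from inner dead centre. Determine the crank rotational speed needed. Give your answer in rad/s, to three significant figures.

For an in-line slider-crank, |v_piston| = rω|sinθ|·[1 + r cosθ/√(L² − r² sin²θ)].
With r = 0.0817 m, L = 0.2801 m, θ = 76.7°: the bracketed kinematic factor |dx/dθ| = 0.085073 m.
ω = v/|dx/dθ| = 0.49/0.085073 = 5.7598 rad/s.

5.76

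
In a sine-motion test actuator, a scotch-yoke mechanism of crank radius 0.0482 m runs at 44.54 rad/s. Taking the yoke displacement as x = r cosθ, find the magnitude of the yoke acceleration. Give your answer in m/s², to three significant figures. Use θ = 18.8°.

ω = 44.54 rad/s
x = r cosθ ⇒ ẍ = −rω² cosθ (ω constant).
|a| = rω²|cosθ| = 0.0482·(44.54)²·|cos 18.8°| = 90.518 m/s².

90.5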